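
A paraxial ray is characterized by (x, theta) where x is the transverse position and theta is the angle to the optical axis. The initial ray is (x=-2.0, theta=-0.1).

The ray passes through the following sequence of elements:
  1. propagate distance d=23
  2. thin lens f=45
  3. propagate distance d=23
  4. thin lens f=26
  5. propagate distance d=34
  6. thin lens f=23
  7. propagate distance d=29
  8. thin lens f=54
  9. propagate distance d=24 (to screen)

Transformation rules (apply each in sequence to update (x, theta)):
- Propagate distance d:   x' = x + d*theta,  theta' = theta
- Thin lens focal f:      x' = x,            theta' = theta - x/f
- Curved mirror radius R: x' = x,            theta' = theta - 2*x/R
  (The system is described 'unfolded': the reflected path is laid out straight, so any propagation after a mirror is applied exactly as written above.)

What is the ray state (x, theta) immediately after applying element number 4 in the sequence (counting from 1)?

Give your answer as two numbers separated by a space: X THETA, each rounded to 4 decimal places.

Answer: -4.4022 0.1649

Derivation:
Initial: x=-2.0000 theta=-0.1000
After 1 (propagate distance d=23): x=-4.3000 theta=-0.1000
After 2 (thin lens f=45): x=-4.3000 theta=-1/225 (≈-0.0044)
After 3 (propagate distance d=23): x=-1981/450 (≈-4.4022) theta=-1/225 (≈-0.0044)
After 4 (thin lens f=26): x=-1981/450 (≈-4.4022) theta=643/3900 (≈0.1649)
Rounded to 4 decimal places: x = -4.4022, theta = 0.1649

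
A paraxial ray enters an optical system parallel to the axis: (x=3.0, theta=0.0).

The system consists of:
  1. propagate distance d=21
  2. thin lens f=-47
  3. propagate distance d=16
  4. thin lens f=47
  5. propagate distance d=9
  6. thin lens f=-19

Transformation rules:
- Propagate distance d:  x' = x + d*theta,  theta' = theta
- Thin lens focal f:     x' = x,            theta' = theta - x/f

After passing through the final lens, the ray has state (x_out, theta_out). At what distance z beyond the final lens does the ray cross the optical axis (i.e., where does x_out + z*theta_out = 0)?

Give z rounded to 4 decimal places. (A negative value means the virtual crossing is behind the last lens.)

Answer: -21.2984

Derivation:
Initial: x=3.0000 theta=0.0000
After 1 (propagate distance d=21): x=3.0000 theta=0.0000
After 2 (thin lens f=-47): x=3.0000 theta=3/47 (≈0.0638)
After 3 (propagate distance d=16): x=189/47 (≈4.0213) theta=3/47 (≈0.0638)
After 4 (thin lens f=47): x=189/47 (≈4.0213) theta=-48/2209 (≈-0.0217)
After 5 (propagate distance d=9): x=8451/2209 (≈3.8257) theta=-48/2209 (≈-0.0217)
After 6 (thin lens f=-19): x=8451/2209 (≈3.8257) theta=7539/41971 (≈0.1796)
z_focus = -x_out/theta_out = -(8451/2209)/(7539/41971) = -53523/2513 ≈ -21.2984
Rounded to 4 decimal places: z = -21.2984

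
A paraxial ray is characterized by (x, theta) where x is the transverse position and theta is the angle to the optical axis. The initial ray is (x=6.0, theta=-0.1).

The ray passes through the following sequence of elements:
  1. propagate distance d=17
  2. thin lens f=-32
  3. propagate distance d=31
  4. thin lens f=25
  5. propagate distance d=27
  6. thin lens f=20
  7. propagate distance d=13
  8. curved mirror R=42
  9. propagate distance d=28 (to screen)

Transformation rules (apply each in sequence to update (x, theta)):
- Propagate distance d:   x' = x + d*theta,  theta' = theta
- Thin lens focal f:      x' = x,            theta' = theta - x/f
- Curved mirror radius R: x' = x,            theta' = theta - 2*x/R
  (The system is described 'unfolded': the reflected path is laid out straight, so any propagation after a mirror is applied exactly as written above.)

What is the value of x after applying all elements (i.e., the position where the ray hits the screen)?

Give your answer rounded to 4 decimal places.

Answer: -5.0225

Derivation:
Initial: x=6.0000 theta=-0.1000
After 1 (propagate distance d=17): x=4.3000 theta=-0.1000
After 2 (thin lens f=-32): x=4.3000 theta=11/320 (≈0.0344)
After 3 (propagate distance d=31): x=1717/320 (≈5.3656) theta=11/320 (≈0.0344)
After 4 (thin lens f=25): x=1717/320 (≈5.3656) theta=-721/4000 (≈-0.1803)
After 5 (propagate distance d=27): x=3991/8000 (≈0.4989) theta=-721/4000 (≈-0.1803)
After 6 (thin lens f=20): x=3991/8000 (≈0.4989) theta=-32831/160000 (≈-0.2052)
After 7 (propagate distance d=13): x=-346983/160000 (≈-2.1686) theta=-32831/160000 (≈-0.2052)
After 8 (curved mirror R=42): x=-346983/160000 (≈-2.1686) theta=-4077/40000 (≈-0.1019)
After 9 (propagate distance d=28 (to screen)): x=-803607/160000 (≈-5.0225) theta=-4077/40000 (≈-0.1019)
Rounded to 4 decimal places: x = -5.0225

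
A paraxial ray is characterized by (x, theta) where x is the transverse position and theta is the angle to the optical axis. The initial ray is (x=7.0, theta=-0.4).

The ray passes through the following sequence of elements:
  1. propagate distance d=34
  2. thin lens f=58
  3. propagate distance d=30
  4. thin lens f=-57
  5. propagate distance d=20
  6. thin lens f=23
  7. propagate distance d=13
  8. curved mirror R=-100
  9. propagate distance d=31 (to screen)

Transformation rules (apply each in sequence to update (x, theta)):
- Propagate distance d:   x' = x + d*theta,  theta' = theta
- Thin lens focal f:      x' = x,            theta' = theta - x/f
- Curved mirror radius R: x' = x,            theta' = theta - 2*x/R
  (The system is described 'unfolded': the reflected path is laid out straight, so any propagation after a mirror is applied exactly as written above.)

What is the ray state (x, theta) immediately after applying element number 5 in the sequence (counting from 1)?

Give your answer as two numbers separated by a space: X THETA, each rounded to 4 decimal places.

Initial: x=7.0000 theta=-0.4000
After 1 (propagate distance d=34): x=-6.6000 theta=-0.4000
After 2 (thin lens f=58): x=-6.6000 theta=-83/290 (≈-0.2862)
After 3 (propagate distance d=30): x=-2202/145 (≈-15.1862) theta=-83/290 (≈-0.2862)
After 4 (thin lens f=-57): x=-2202/145 (≈-15.1862) theta=-21/38 (≈-0.5526)
After 5 (propagate distance d=20): x=-72288/2755 (≈-26.2388) theta=-21/38 (≈-0.5526)
Rounded to 4 decimal places: x = -26.2388, theta = -0.5526

Answer: -26.2388 -0.5526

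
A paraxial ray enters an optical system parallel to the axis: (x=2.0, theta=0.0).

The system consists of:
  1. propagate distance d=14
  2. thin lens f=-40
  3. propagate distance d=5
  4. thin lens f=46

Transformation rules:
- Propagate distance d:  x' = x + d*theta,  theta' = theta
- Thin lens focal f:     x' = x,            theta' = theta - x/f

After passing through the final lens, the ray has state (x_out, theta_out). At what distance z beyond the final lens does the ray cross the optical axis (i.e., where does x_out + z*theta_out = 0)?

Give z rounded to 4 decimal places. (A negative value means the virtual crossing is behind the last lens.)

Answer: -2070.0000

Derivation:
Initial: x=2.0000 theta=0.0000
After 1 (propagate distance d=14): x=2.0000 theta=0.0000
After 2 (thin lens f=-40): x=2.0000 theta=0.0500
After 3 (propagate distance d=5): x=2.2500 theta=0.0500
After 4 (thin lens f=46): x=2.2500 theta=1/920 (≈0.0011)
z_focus = -x_out/theta_out = -(2.2500)/(1/920) = -2070.0000
Rounded to 4 decimal places: z = -2070.0000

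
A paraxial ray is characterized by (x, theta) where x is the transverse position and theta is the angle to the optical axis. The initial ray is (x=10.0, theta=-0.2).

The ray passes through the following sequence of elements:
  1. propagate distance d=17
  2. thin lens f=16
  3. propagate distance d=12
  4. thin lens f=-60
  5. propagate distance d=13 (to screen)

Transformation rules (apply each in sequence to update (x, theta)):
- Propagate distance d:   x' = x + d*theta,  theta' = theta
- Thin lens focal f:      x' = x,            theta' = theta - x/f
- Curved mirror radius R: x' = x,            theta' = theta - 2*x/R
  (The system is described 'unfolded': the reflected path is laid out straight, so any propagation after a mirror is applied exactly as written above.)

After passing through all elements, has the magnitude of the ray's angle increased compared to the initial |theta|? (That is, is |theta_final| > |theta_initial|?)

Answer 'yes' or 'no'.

Initial: x=10.0000 theta=-0.2000
After 1 (propagate distance d=17): x=6.6000 theta=-0.2000
After 2 (thin lens f=16): x=6.6000 theta=-0.6125
After 3 (propagate distance d=12): x=-0.7500 theta=-0.6125
After 4 (thin lens f=-60): x=-0.7500 theta=-0.6250
After 5 (propagate distance d=13 (to screen)): x=-8.8750 theta=-0.6250
|theta_initial|=0.2000 |theta_final|=0.6250 -> increased

Answer: yes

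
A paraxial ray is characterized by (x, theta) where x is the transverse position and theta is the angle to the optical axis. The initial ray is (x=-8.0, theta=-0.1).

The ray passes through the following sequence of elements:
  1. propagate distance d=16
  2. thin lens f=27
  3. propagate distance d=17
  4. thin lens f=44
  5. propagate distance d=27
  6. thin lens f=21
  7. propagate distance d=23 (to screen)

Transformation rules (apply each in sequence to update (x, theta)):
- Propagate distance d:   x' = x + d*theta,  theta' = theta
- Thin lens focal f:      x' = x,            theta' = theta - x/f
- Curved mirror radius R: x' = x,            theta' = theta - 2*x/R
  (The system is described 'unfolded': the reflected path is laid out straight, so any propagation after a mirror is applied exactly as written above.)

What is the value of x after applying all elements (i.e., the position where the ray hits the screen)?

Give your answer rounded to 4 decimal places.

Initial: x=-8.0000 theta=-0.1000
After 1 (propagate distance d=16): x=-9.6000 theta=-0.1000
After 2 (thin lens f=27): x=-9.6000 theta=23/90 (≈0.2556)
After 3 (propagate distance d=17): x=-473/90 (≈-5.2556) theta=23/90 (≈0.2556)
After 4 (thin lens f=44): x=-473/90 (≈-5.2556) theta=0.3750
After 5 (propagate distance d=27): x=1753/360 (≈4.8694) theta=0.3750
After 6 (thin lens f=21): x=1753/360 (≈4.8694) theta=541/3780 (≈0.1431)
After 7 (propagate distance d=23 (to screen)): x=61699/7560 (≈8.1612) theta=541/3780 (≈0.1431)
Rounded to 4 decimal places: x = 8.1612

Answer: 8.1612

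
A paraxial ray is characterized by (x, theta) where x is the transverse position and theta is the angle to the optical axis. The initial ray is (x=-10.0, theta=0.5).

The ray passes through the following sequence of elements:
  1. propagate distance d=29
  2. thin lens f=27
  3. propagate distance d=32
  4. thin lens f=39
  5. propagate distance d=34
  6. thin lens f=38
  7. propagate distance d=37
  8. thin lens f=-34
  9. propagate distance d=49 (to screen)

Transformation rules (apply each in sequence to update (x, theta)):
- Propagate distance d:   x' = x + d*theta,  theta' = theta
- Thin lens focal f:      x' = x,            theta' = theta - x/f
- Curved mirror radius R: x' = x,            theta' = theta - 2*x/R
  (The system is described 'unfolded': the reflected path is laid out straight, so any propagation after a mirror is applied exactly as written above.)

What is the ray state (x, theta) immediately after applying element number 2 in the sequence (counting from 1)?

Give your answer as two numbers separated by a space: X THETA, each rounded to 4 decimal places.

Initial: x=-10.0000 theta=0.5000
After 1 (propagate distance d=29): x=4.5000 theta=0.5000
After 2 (thin lens f=27): x=4.5000 theta=1/3 (≈0.3333)
Rounded to 4 decimal places: x = 4.5000, theta = 0.3333

Answer: 4.5000 0.3333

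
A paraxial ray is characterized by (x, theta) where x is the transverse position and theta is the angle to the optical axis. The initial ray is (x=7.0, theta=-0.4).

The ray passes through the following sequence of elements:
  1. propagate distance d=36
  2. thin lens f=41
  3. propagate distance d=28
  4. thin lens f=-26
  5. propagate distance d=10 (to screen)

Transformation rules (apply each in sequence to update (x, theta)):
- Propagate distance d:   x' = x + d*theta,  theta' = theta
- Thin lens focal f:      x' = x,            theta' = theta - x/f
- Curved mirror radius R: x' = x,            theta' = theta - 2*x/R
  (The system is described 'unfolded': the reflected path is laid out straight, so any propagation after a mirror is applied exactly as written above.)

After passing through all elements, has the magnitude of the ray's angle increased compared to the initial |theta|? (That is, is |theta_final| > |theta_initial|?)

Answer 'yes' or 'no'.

Answer: yes

Derivation:
Initial: x=7.0000 theta=-0.4000
After 1 (propagate distance d=36): x=-7.4000 theta=-0.4000
After 2 (thin lens f=41): x=-7.4000 theta=-9/41 (≈-0.2195)
After 3 (propagate distance d=28): x=-2777/205 (≈-13.5463) theta=-9/41 (≈-0.2195)
After 4 (thin lens f=-26): x=-2777/205 (≈-13.5463) theta=-3947/5330 (≈-0.7405)
After 5 (propagate distance d=10 (to screen)): x=-55836/2665 (≈-20.9516) theta=-3947/5330 (≈-0.7405)
|theta_initial|=0.4000 |theta_final|=3947/5330 (≈0.7405) -> increased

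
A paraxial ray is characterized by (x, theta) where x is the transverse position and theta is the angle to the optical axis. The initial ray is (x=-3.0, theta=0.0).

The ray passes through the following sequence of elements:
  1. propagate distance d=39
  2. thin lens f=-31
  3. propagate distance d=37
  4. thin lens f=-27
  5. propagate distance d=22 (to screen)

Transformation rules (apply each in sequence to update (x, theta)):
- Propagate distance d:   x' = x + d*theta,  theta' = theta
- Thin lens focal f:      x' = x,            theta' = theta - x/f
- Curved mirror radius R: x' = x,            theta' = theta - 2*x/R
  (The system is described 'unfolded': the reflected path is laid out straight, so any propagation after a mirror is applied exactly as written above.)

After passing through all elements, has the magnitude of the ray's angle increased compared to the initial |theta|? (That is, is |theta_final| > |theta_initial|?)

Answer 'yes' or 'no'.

Answer: yes

Derivation:
Initial: x=-3.0000 theta=0.0000
After 1 (propagate distance d=39): x=-3.0000 theta=0.0000
After 2 (thin lens f=-31): x=-3.0000 theta=-3/31 (≈-0.0968)
After 3 (propagate distance d=37): x=-204/31 (≈-6.5806) theta=-3/31 (≈-0.0968)
After 4 (thin lens f=-27): x=-204/31 (≈-6.5806) theta=-95/279 (≈-0.3405)
After 5 (propagate distance d=22 (to screen)): x=-3926/279 (≈-14.0717) theta=-95/279 (≈-0.3405)
|theta_initial|=0.0000 |theta_final|=95/279 (≈0.3405) -> increased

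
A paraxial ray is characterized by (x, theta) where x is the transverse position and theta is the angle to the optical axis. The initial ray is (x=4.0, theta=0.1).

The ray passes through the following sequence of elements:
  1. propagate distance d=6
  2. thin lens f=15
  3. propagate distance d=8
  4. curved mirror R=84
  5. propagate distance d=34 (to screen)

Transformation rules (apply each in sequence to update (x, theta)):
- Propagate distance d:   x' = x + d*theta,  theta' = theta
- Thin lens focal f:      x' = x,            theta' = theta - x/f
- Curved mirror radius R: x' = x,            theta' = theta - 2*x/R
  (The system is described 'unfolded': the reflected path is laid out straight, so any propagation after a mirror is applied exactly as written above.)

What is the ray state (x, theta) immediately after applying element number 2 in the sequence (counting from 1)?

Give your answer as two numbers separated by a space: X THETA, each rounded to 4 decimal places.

Initial: x=4.0000 theta=0.1000
After 1 (propagate distance d=6): x=4.6000 theta=0.1000
After 2 (thin lens f=15): x=4.6000 theta=-31/150 (≈-0.2067)
Rounded to 4 decimal places: x = 4.6000, theta = -0.2067

Answer: 4.6000 -0.2067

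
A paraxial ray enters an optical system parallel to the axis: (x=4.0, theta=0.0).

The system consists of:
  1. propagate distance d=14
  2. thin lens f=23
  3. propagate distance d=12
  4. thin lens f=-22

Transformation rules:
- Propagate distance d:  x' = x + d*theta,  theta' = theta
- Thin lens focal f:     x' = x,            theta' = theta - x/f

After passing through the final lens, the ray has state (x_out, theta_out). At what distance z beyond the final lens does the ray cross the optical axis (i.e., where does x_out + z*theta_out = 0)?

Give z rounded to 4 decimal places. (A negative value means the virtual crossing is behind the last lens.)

Answer: 22.0000

Derivation:
Initial: x=4.0000 theta=0.0000
After 1 (propagate distance d=14): x=4.0000 theta=0.0000
After 2 (thin lens f=23): x=4.0000 theta=-4/23 (≈-0.1739)
After 3 (propagate distance d=12): x=44/23 (≈1.9130) theta=-4/23 (≈-0.1739)
After 4 (thin lens f=-22): x=44/23 (≈1.9130) theta=-2/23 (≈-0.0870)
z_focus = -x_out/theta_out = -(44/23)/(-2/23) = 22.0000
Rounded to 4 decimal places: z = 22.0000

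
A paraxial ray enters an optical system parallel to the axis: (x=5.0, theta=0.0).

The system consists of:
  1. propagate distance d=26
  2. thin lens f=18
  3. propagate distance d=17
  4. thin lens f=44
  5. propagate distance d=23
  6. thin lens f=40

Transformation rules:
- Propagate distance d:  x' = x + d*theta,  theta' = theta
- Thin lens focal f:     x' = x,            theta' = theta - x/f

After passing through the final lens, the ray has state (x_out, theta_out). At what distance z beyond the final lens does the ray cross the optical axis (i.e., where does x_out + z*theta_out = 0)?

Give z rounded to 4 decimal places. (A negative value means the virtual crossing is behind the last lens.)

Initial: x=5.0000 theta=0.0000
After 1 (propagate distance d=26): x=5.0000 theta=0.0000
After 2 (thin lens f=18): x=5.0000 theta=-5/18 (≈-0.2778)
After 3 (propagate distance d=17): x=5/18 (≈0.2778) theta=-5/18 (≈-0.2778)
After 4 (thin lens f=44): x=5/18 (≈0.2778) theta=-25/88 (≈-0.2841)
After 5 (propagate distance d=23): x=-4955/792 (≈-6.2563) theta=-25/88 (≈-0.2841)
After 6 (thin lens f=40): x=-4955/792 (≈-6.2563) theta=-809/6336 (≈-0.1277)
z_focus = -x_out/theta_out = -(-4955/792)/(-809/6336) = -39640/809 ≈ -48.9988
Rounded to 4 decimal places: z = -48.9988

Answer: -48.9988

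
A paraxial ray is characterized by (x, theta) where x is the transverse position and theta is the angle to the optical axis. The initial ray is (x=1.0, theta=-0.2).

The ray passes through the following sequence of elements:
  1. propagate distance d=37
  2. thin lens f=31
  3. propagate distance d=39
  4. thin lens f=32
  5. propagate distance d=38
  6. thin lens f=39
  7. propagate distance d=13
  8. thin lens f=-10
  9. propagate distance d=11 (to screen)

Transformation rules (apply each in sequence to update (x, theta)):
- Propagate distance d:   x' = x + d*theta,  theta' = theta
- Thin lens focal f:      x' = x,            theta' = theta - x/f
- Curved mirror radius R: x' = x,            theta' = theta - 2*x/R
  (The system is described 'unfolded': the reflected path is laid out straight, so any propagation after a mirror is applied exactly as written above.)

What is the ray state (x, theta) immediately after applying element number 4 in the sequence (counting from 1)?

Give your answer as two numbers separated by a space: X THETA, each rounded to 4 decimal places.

Answer: -6.1484 0.1986

Derivation:
Initial: x=1.0000 theta=-0.2000
After 1 (propagate distance d=37): x=-6.4000 theta=-0.2000
After 2 (thin lens f=31): x=-6.4000 theta=1/155 (≈0.0065)
After 3 (propagate distance d=39): x=-953/155 (≈-6.1484) theta=1/155 (≈0.0065)
After 4 (thin lens f=32): x=-953/155 (≈-6.1484) theta=197/992 (≈0.1986)
Rounded to 4 decimal places: x = -6.1484, theta = 0.1986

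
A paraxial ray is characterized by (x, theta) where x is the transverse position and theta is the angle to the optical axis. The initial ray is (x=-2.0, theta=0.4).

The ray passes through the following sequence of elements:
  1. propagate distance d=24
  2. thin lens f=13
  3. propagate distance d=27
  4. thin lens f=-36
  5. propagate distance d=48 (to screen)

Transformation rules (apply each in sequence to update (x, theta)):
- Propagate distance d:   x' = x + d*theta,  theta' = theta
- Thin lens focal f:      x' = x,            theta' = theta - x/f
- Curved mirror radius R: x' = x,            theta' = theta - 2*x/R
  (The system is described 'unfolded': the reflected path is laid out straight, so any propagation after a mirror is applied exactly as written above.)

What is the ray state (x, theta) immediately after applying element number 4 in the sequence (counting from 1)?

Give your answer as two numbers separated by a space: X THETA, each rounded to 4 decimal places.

Initial: x=-2.0000 theta=0.4000
After 1 (propagate distance d=24): x=7.6000 theta=0.4000
After 2 (thin lens f=13): x=7.6000 theta=-12/65 (≈-0.1846)
After 3 (propagate distance d=27): x=34/13 (≈2.6154) theta=-12/65 (≈-0.1846)
After 4 (thin lens f=-36): x=34/13 (≈2.6154) theta=-131/1170 (≈-0.1120)
Rounded to 4 decimal places: x = 2.6154, theta = -0.1120

Answer: 2.6154 -0.1120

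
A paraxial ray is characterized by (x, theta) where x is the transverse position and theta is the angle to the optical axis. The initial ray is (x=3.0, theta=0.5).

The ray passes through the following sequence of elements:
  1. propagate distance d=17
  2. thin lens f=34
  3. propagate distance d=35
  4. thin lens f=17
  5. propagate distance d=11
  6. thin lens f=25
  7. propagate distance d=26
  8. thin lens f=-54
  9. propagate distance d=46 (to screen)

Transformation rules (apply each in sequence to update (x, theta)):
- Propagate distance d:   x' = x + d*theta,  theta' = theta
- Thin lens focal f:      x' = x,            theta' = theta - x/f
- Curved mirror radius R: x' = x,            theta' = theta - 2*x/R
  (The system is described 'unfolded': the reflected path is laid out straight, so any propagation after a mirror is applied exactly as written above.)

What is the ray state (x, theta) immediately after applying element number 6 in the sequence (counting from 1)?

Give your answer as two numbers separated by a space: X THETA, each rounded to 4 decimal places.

Answer: 7.8365 -1.1612

Derivation:
Initial: x=3.0000 theta=0.5000
After 1 (propagate distance d=17): x=11.5000 theta=0.5000
After 2 (thin lens f=34): x=11.5000 theta=11/68 (≈0.1618)
After 3 (propagate distance d=35): x=1167/68 (≈17.1618) theta=11/68 (≈0.1618)
After 4 (thin lens f=17): x=1167/68 (≈17.1618) theta=-245/289 (≈-0.8478)
After 5 (propagate distance d=11): x=9059/1156 (≈7.8365) theta=-245/289 (≈-0.8478)
After 6 (thin lens f=25): x=9059/1156 (≈7.8365) theta=-33559/28900 (≈-1.1612)
Rounded to 4 decimal places: x = 7.8365, theta = -1.1612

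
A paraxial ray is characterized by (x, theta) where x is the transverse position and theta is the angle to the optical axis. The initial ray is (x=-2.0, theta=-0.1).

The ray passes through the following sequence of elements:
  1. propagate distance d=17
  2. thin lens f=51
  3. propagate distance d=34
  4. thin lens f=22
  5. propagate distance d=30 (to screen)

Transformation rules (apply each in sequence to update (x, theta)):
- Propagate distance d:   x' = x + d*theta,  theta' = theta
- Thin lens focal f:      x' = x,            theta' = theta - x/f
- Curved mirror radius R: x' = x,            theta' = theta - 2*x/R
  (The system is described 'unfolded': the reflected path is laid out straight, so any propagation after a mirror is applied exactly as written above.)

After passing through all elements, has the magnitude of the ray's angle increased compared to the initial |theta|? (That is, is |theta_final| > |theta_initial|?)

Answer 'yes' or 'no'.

Initial: x=-2.0000 theta=-0.1000
After 1 (propagate distance d=17): x=-3.7000 theta=-0.1000
After 2 (thin lens f=51): x=-3.7000 theta=-7/255 (≈-0.0275)
After 3 (propagate distance d=34): x=-139/30 (≈-4.6333) theta=-7/255 (≈-0.0275)
After 4 (thin lens f=22): x=-139/30 (≈-4.6333) theta=137/748 (≈0.1832)
After 5 (propagate distance d=30 (to screen)): x=2416/2805 (≈0.8613) theta=137/748 (≈0.1832)
|theta_initial|=0.1000 |theta_final|=137/748 (≈0.1832) -> increased

Answer: yes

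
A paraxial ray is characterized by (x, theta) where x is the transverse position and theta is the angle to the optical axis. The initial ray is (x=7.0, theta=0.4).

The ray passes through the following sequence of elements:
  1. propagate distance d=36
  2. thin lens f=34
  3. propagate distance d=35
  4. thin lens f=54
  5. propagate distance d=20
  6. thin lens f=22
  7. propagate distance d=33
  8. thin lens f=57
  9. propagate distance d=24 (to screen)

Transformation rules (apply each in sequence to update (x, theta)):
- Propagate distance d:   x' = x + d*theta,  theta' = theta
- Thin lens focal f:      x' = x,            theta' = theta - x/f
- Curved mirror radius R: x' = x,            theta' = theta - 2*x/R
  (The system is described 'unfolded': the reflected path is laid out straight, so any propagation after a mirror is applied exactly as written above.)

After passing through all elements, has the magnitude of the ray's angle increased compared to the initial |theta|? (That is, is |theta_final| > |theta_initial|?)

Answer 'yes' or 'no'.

Answer: no

Derivation:
Initial: x=7.0000 theta=0.4000
After 1 (propagate distance d=36): x=21.4000 theta=0.4000
After 2 (thin lens f=34): x=21.4000 theta=-39/170 (≈-0.2294)
After 3 (propagate distance d=35): x=2273/170 (≈13.3706) theta=-39/170 (≈-0.2294)
After 4 (thin lens f=54): x=2273/170 (≈13.3706) theta=-4379/9180 (≈-0.4770)
After 5 (propagate distance d=20): x=17581/4590 (≈3.8303) theta=-4379/9180 (≈-0.4770)
After 6 (thin lens f=22): x=17581/4590 (≈3.8303) theta=-6575/10098 (≈-0.6511)
After 7 (propagate distance d=33): x=-40522/2295 (≈-17.6566) theta=-6575/10098 (≈-0.6511)
After 8 (thin lens f=57): x=-40522/2295 (≈-17.6566) theta=-982391/2877930 (≈-0.3414)
After 9 (propagate distance d=24 (to screen)): x=-12398662/479655 (≈-25.8491) theta=-982391/2877930 (≈-0.3414)
|theta_initial|=0.4000 |theta_final|=982391/2877930 (≈0.3414) -> not increased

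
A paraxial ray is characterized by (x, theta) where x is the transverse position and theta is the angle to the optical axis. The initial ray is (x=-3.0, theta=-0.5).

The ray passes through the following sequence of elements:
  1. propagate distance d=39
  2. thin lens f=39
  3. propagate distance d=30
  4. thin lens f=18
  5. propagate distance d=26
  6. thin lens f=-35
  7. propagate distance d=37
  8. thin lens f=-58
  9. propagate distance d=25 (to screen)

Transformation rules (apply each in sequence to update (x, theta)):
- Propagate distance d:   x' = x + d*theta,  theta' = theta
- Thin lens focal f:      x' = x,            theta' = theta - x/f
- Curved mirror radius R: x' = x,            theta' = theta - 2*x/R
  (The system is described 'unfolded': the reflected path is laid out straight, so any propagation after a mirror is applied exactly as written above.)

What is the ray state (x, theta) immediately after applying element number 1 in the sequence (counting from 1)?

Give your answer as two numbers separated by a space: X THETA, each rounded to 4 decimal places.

Answer: -22.5000 -0.5000

Derivation:
Initial: x=-3.0000 theta=-0.5000
After 1 (propagate distance d=39): x=-22.5000 theta=-0.5000
Rounded to 4 decimal places: x = -22.5000, theta = -0.5000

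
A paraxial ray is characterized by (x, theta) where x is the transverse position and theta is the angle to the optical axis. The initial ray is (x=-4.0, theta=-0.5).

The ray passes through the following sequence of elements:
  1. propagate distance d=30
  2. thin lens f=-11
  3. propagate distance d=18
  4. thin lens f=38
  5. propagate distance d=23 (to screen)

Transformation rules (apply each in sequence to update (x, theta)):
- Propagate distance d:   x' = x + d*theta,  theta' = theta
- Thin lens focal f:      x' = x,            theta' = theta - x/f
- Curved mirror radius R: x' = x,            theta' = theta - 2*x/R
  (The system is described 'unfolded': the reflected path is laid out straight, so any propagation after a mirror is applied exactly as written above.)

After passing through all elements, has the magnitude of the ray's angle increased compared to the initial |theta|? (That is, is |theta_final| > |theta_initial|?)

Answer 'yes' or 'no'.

Answer: yes

Derivation:
Initial: x=-4.0000 theta=-0.5000
After 1 (propagate distance d=30): x=-19.0000 theta=-0.5000
After 2 (thin lens f=-11): x=-19.0000 theta=-49/22 (≈-2.2273)
After 3 (propagate distance d=18): x=-650/11 (≈-59.0909) theta=-49/22 (≈-2.2273)
After 4 (thin lens f=38): x=-650/11 (≈-59.0909) theta=-281/418 (≈-0.6722)
After 5 (propagate distance d=23 (to screen)): x=-2833/38 (≈-74.5526) theta=-281/418 (≈-0.6722)
|theta_initial|=0.5000 |theta_final|=281/418 (≈0.6722) -> increased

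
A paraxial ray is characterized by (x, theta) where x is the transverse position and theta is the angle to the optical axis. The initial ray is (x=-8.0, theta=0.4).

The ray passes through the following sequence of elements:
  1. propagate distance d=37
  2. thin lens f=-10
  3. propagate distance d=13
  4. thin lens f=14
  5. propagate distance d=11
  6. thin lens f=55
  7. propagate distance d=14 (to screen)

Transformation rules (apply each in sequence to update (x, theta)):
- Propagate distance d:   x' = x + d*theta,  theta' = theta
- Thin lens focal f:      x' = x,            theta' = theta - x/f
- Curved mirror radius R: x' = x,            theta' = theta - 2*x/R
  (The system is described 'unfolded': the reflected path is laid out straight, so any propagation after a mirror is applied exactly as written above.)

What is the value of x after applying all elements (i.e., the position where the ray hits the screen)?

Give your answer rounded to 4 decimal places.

Answer: 6.4650

Derivation:
Initial: x=-8.0000 theta=0.4000
After 1 (propagate distance d=37): x=6.8000 theta=0.4000
After 2 (thin lens f=-10): x=6.8000 theta=1.0800
After 3 (propagate distance d=13): x=20.8400 theta=1.0800
After 4 (thin lens f=14): x=20.8400 theta=-143/350 (≈-0.4086)
After 5 (propagate distance d=11): x=5721/350 (≈16.3457) theta=-143/350 (≈-0.4086)
After 6 (thin lens f=55): x=5721/350 (≈16.3457) theta=-6793/9625 (≈-0.7058)
After 7 (propagate distance d=14 (to screen)): x=124451/19250 (≈6.4650) theta=-6793/9625 (≈-0.7058)
Rounded to 4 decimal places: x = 6.4650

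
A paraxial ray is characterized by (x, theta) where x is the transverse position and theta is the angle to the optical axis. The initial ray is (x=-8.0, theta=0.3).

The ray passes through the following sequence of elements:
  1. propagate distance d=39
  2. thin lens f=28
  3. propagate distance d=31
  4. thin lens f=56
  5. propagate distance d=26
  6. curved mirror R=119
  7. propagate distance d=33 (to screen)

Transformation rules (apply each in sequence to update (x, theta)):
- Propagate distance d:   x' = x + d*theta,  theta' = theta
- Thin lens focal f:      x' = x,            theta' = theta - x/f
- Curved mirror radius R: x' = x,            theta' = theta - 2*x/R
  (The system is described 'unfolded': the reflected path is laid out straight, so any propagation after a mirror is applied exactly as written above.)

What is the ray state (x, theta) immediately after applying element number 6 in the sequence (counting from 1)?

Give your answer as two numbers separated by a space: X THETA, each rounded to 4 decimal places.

Initial: x=-8.0000 theta=0.3000
After 1 (propagate distance d=39): x=3.7000 theta=0.3000
After 2 (thin lens f=28): x=3.7000 theta=47/280 (≈0.1679)
After 3 (propagate distance d=31): x=2493/280 (≈8.9036) theta=47/280 (≈0.1679)
After 4 (thin lens f=56): x=2493/280 (≈8.9036) theta=139/15680 (≈0.0089)
After 5 (propagate distance d=26): x=71611/7840 (≈9.1341) theta=139/15680 (≈0.0089)
After 6 (curved mirror R=119): x=71611/7840 (≈9.1341) theta=-269903/1865920 (≈-0.1446)
Rounded to 4 decimal places: x = 9.1341, theta = -0.1446

Answer: 9.1341 -0.1446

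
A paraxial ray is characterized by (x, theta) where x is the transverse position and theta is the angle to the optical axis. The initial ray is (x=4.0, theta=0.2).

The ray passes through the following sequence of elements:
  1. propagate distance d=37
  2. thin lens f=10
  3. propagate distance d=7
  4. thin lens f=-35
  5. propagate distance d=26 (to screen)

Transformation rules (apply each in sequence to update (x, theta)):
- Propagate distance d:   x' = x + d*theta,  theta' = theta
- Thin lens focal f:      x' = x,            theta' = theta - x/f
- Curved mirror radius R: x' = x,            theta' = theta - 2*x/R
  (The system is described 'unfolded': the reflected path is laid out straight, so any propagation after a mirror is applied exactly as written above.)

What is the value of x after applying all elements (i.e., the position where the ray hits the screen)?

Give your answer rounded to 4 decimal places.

Initial: x=4.0000 theta=0.2000
After 1 (propagate distance d=37): x=11.4000 theta=0.2000
After 2 (thin lens f=10): x=11.4000 theta=-0.9400
After 3 (propagate distance d=7): x=4.8200 theta=-0.9400
After 4 (thin lens f=-35): x=4.8200 theta=-702/875 (≈-0.8023)
After 5 (propagate distance d=26 (to screen)): x=-28069/1750 (≈-16.0394) theta=-702/875 (≈-0.8023)
Rounded to 4 decimal places: x = -16.0394

Answer: -16.0394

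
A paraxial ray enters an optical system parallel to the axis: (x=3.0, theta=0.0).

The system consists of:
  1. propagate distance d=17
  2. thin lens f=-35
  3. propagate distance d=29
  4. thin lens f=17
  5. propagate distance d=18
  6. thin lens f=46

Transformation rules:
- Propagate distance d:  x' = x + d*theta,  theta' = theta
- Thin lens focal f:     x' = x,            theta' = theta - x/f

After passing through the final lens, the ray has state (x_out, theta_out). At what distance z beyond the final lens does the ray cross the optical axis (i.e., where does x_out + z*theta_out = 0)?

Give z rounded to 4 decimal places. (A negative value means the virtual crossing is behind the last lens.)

Initial: x=3.0000 theta=0.0000
After 1 (propagate distance d=17): x=3.0000 theta=0.0000
After 2 (thin lens f=-35): x=3.0000 theta=3/35 (≈0.0857)
After 3 (propagate distance d=29): x=192/35 (≈5.4857) theta=3/35 (≈0.0857)
After 4 (thin lens f=17): x=192/35 (≈5.4857) theta=-141/595 (≈-0.2370)
After 5 (propagate distance d=18): x=726/595 (≈1.2202) theta=-141/595 (≈-0.2370)
After 6 (thin lens f=46): x=726/595 (≈1.2202) theta=-3606/13685 (≈-0.2635)
z_focus = -x_out/theta_out = -(726/595)/(-3606/13685) = 2783/601 ≈ 4.6306
Rounded to 4 decimal places: z = 4.6306

Answer: 4.6306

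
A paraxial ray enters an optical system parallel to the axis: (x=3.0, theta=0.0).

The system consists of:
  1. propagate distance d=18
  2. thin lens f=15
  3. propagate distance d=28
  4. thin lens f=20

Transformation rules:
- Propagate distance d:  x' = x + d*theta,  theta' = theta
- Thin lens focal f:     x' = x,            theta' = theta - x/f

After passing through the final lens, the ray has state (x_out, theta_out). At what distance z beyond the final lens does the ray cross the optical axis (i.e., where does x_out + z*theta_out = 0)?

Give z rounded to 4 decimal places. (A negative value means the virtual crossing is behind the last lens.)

Initial: x=3.0000 theta=0.0000
After 1 (propagate distance d=18): x=3.0000 theta=0.0000
After 2 (thin lens f=15): x=3.0000 theta=-0.2000
After 3 (propagate distance d=28): x=-2.6000 theta=-0.2000
After 4 (thin lens f=20): x=-2.6000 theta=-0.0700
z_focus = -x_out/theta_out = -(-2.6000)/(-0.0700) = -260/7 ≈ -37.1429
Rounded to 4 decimal places: z = -37.1429

Answer: -37.1429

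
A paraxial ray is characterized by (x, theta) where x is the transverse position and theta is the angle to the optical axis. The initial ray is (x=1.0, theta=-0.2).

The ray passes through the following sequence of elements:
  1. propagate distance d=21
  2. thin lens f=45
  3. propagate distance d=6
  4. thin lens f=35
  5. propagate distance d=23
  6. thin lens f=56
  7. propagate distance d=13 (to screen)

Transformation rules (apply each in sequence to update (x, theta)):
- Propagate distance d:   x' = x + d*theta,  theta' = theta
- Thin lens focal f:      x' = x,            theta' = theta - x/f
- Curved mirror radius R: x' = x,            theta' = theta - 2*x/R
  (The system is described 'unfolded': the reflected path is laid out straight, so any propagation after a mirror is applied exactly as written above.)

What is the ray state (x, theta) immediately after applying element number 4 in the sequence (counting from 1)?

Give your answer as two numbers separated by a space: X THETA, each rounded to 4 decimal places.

Initial: x=1.0000 theta=-0.2000
After 1 (propagate distance d=21): x=-3.2000 theta=-0.2000
After 2 (thin lens f=45): x=-3.2000 theta=-29/225 (≈-0.1289)
After 3 (propagate distance d=6): x=-298/75 (≈-3.9733) theta=-29/225 (≈-0.1289)
After 4 (thin lens f=35): x=-298/75 (≈-3.9733) theta=-121/7875 (≈-0.0154)
Rounded to 4 decimal places: x = -3.9733, theta = -0.0154

Answer: -3.9733 -0.0154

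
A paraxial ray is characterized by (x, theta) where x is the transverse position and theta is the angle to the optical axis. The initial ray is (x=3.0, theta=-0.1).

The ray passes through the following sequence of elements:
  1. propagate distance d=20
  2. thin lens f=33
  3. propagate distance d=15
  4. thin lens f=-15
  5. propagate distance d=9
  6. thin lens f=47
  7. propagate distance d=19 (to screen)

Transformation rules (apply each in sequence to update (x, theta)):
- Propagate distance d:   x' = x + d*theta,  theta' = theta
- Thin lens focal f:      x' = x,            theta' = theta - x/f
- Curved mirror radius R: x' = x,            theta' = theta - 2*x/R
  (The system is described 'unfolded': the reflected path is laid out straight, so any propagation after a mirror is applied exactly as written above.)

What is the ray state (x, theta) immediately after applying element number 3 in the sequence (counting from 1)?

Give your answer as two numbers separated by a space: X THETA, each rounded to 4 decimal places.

Answer: -0.9545 -0.1303

Derivation:
Initial: x=3.0000 theta=-0.1000
After 1 (propagate distance d=20): x=1.0000 theta=-0.1000
After 2 (thin lens f=33): x=1.0000 theta=-43/330 (≈-0.1303)
After 3 (propagate distance d=15): x=-21/22 (≈-0.9545) theta=-43/330 (≈-0.1303)
Rounded to 4 decimal places: x = -0.9545, theta = -0.1303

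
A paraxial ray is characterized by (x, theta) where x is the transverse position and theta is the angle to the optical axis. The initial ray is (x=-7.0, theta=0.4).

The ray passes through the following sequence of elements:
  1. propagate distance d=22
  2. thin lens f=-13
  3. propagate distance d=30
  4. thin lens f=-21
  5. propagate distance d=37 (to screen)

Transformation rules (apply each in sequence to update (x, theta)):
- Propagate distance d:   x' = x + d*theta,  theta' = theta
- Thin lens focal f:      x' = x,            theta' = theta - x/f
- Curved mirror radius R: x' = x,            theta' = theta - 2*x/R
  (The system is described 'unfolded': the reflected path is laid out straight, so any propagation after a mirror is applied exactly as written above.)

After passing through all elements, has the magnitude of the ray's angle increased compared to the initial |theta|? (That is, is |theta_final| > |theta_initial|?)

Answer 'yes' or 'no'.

Initial: x=-7.0000 theta=0.4000
After 1 (propagate distance d=22): x=1.8000 theta=0.4000
After 2 (thin lens f=-13): x=1.8000 theta=7/13 (≈0.5385)
After 3 (propagate distance d=30): x=1167/65 (≈17.9538) theta=7/13 (≈0.5385)
After 4 (thin lens f=-21): x=1167/65 (≈17.9538) theta=634/455 (≈1.3934)
After 5 (propagate distance d=37 (to screen)): x=31627/455 (≈69.5099) theta=634/455 (≈1.3934)
|theta_initial|=0.4000 |theta_final|=634/455 (≈1.3934) -> increased

Answer: yes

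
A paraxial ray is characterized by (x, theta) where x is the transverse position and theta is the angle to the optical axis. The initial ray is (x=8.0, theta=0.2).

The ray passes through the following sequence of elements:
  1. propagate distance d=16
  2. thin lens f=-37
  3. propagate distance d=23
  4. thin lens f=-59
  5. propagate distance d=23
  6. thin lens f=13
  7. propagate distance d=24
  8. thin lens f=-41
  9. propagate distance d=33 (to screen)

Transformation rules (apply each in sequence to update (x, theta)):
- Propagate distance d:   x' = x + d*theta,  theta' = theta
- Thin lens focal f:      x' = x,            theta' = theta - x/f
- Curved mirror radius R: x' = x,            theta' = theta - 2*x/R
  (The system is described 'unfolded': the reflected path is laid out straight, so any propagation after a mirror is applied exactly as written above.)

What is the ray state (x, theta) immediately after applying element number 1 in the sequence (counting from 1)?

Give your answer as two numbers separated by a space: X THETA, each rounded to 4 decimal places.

Answer: 11.2000 0.2000

Derivation:
Initial: x=8.0000 theta=0.2000
After 1 (propagate distance d=16): x=11.2000 theta=0.2000
Rounded to 4 decimal places: x = 11.2000, theta = 0.2000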